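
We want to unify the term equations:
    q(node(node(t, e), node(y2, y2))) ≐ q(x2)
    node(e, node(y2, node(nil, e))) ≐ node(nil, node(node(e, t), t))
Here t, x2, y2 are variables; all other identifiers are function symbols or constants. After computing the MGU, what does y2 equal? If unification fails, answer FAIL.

FAIL

Decompose q/1: node(node(t, e), node(y2, y2)) ≐ x2.
Bind x2 := node(node(t, e), node(y2, y2)); no other remaining equation mentions x2.
Decompose node/2: e ≐ nil,  node(y2, node(nil, e)) ≐ node(node(e, t), t).
Clash: constants e and nil differ; no unifier exists.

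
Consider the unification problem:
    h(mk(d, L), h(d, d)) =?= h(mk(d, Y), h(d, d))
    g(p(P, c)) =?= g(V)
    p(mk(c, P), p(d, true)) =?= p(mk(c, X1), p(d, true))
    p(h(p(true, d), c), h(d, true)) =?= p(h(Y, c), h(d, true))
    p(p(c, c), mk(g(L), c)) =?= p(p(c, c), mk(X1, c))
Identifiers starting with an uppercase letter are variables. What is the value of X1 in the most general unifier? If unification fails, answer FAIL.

Decompose h/2: mk(d, L) =?= mk(d, Y),  h(d, d) =?= h(d, d).
Decompose mk/2: d =?= d,  L =?= Y.
Delete trivial equation d =?= d.
Bind L := Y; substituting into the one remaining equation that mentions L gives: p(p(c, c), mk(g(Y), c)) =?= p(p(c, c), mk(X1, c)).
Delete trivial equation h(d, d) =?= h(d, d).
Decompose g/1: p(P, c) =?= V.
Bind V := p(P, c); no other remaining equation mentions V.
Decompose p/2: mk(c, P) =?= mk(c, X1),  p(d, true) =?= p(d, true).
Decompose mk/2: c =?= c,  P =?= X1.
Delete trivial equation c =?= c.
Bind P := X1; no other remaining equation mentions P. Substituting into the earlier binding gives V := p(X1, c).
Delete trivial equation p(d, true) =?= p(d, true).
Decompose p/2: h(p(true, d), c) =?= h(Y, c),  h(d, true) =?= h(d, true).
Decompose h/2: p(true, d) =?= Y,  c =?= c.
Bind Y := p(true, d); substituting into the one remaining equation that mentions Y gives: p(p(c, c), mk(g(p(true, d)), c)) =?= p(p(c, c), mk(X1, c)). Substituting into the earlier binding gives L := p(true, d).
Delete trivial equation c =?= c.
Delete trivial equation h(d, true) =?= h(d, true).
Decompose p/2: p(c, c) =?= p(c, c),  mk(g(p(true, d)), c) =?= mk(X1, c).
Delete trivial equation p(c, c) =?= p(c, c).
Decompose mk/2: g(p(true, d)) =?= X1,  c =?= c.
Bind X1 := g(p(true, d)); no other remaining equation mentions X1. Substituting into the earlier bindings gives V := p(g(p(true, d)), c), P := g(p(true, d)).
Delete trivial equation c =?= c.
MGU = { L -> p(true, d), V -> p(g(p(true, d)), c), P -> g(p(true, d)), Y -> p(true, d), X1 -> g(p(true, d)) }, so X1 -> g(p(true, d)).

g(p(true, d))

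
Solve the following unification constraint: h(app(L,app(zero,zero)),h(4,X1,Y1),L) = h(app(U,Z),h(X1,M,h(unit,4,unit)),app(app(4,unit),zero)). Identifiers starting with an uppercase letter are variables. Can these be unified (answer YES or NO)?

YES

Decompose h/3: app(L,app(zero,zero)) = app(U,Z),  h(4,X1,Y1) = h(X1,M,h(unit,4,unit)),  L = app(app(4,unit),zero).
Decompose app/2: L = U,  app(zero,zero) = Z.
Bind L := U; substituting into the one remaining equation that mentions L gives: U = app(app(4,unit),zero).
Bind Z := app(zero,zero); no other remaining equation mentions Z.
Decompose h/3: 4 = X1,  X1 = M,  Y1 = h(unit,4,unit).
Bind X1 := 4; substituting into the one remaining equation that mentions X1 gives: 4 = M.
Bind M := 4; no other remaining equation mentions M.
Bind Y1 := h(unit,4,unit); no other remaining equation mentions Y1.
Bind U := app(app(4,unit),zero). Substituting into the earlier binding gives L := app(app(4,unit),zero).
No equations remain and no clash or occurs-check failure arose, so a unifier exists.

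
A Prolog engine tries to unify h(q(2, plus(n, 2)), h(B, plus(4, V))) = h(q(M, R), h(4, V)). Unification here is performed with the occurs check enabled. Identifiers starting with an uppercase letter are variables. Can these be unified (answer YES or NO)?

NO

Decompose h/2: q(2, plus(n, 2)) = q(M, R),  h(B, plus(4, V)) = h(4, V).
Decompose q/2: 2 = M,  plus(n, 2) = R.
Bind M := 2; no other remaining equation mentions M.
Bind R := plus(n, 2); no other remaining equation mentions R.
Decompose h/2: B = 4,  plus(4, V) = V.
Bind B := 4; no other remaining equation mentions B.
Occurs check fails: V occurs in plus(4, V); the equation V = plus(4, V) has no finite solution.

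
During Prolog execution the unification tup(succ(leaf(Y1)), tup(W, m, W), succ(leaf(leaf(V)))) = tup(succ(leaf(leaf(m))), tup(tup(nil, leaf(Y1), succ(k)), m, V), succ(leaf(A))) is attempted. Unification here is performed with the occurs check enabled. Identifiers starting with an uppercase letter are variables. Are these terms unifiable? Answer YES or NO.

Decompose tup/3: succ(leaf(Y1)) = succ(leaf(leaf(m))),  tup(W, m, W) = tup(tup(nil, leaf(Y1), succ(k)), m, V),  succ(leaf(leaf(V))) = succ(leaf(A)).
Decompose succ/1: leaf(Y1) = leaf(leaf(m)).
Decompose leaf/1: Y1 = leaf(m).
Bind Y1 := leaf(m); substituting into the one remaining equation that mentions Y1 gives: tup(W, m, W) = tup(tup(nil, leaf(leaf(m)), succ(k)), m, V).
Decompose tup/3: W = tup(nil, leaf(leaf(m)), succ(k)),  m = m,  W = V.
Bind W := tup(nil, leaf(leaf(m)), succ(k)); substituting into the one remaining equation that mentions W gives: tup(nil, leaf(leaf(m)), succ(k)) = V.
Delete trivial equation m = m.
Bind V := tup(nil, leaf(leaf(m)), succ(k)); substituting into the remaining equation gives: succ(leaf(leaf(tup(nil, leaf(leaf(m)), succ(k))))) = succ(leaf(A)).
Decompose succ/1: leaf(leaf(tup(nil, leaf(leaf(m)), succ(k)))) = leaf(A).
Decompose leaf/1: leaf(tup(nil, leaf(leaf(m)), succ(k))) = A.
Bind A := leaf(tup(nil, leaf(leaf(m)), succ(k))).
No equations remain and no clash or occurs-check failure arose, so a unifier exists.

YES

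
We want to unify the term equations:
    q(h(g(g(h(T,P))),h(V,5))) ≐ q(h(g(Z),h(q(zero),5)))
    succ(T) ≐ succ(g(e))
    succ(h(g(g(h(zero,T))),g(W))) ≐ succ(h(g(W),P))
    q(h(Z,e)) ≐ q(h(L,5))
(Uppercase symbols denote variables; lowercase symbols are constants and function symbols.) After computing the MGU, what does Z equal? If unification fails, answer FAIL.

Decompose q/1: h(g(g(h(T,P))),h(V,5)) ≐ h(g(Z),h(q(zero),5)).
Decompose h/2: g(g(h(T,P))) ≐ g(Z),  h(V,5) ≐ h(q(zero),5).
Decompose g/1: g(h(T,P)) ≐ Z.
Bind Z := g(h(T,P)); substituting into the one remaining equation that mentions Z gives: q(h(g(h(T,P)),e)) ≐ q(h(L,5)).
Decompose h/2: V ≐ q(zero),  5 ≐ 5.
Bind V := q(zero); no other remaining equation mentions V.
Delete trivial equation 5 ≐ 5.
Decompose succ/1: T ≐ g(e).
Bind T := g(e); substituting into the remaining equations gives: succ(h(g(g(h(zero,g(e)))),g(W))) ≐ succ(h(g(W),P)),  q(h(g(h(g(e),P)),e)) ≐ q(h(L,5)). Substituting into the earlier binding gives Z := g(h(g(e),P)).
Decompose succ/1: h(g(g(h(zero,g(e)))),g(W)) ≐ h(g(W),P).
Decompose h/2: g(g(h(zero,g(e)))) ≐ g(W),  g(W) ≐ P.
Decompose g/1: g(h(zero,g(e))) ≐ W.
Bind W := g(h(zero,g(e))); substituting into the one remaining equation that mentions W gives: g(g(h(zero,g(e)))) ≐ P.
Bind P := g(g(h(zero,g(e)))); substituting into the remaining equation gives: q(h(g(h(g(e),g(g(h(zero,g(e)))))),e)) ≐ q(h(L,5)). Substituting into the earlier binding gives Z := g(h(g(e),g(g(h(zero,g(e)))))).
Decompose q/1: h(g(h(g(e),g(g(h(zero,g(e)))))),e) ≐ h(L,5).
Decompose h/2: g(h(g(e),g(g(h(zero,g(e)))))) ≐ L,  e ≐ 5.
Bind L := g(h(g(e),g(g(h(zero,g(e)))))); no other remaining equation mentions L.
Clash: constants e and 5 differ; no unifier exists.

FAIL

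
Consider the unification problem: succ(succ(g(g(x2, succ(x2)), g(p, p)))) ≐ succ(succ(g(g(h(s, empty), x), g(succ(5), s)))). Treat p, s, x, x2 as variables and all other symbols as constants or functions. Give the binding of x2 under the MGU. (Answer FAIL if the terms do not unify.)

h(succ(5), empty)

Decompose succ/1: succ(g(g(x2, succ(x2)), g(p, p))) ≐ succ(g(g(h(s, empty), x), g(succ(5), s))).
Decompose succ/1: g(g(x2, succ(x2)), g(p, p)) ≐ g(g(h(s, empty), x), g(succ(5), s)).
Decompose g/2: g(x2, succ(x2)) ≐ g(h(s, empty), x),  g(p, p) ≐ g(succ(5), s).
Decompose g/2: x2 ≐ h(s, empty),  succ(x2) ≐ x.
Bind x2 := h(s, empty); substituting into the one remaining equation that mentions x2 gives: succ(h(s, empty)) ≐ x.
Bind x := succ(h(s, empty)); no other remaining equation mentions x.
Decompose g/2: p ≐ succ(5),  p ≐ s.
Bind p := succ(5); substituting into the remaining equation gives: succ(5) ≐ s.
Bind s := succ(5). Substituting into the earlier bindings gives x2 := h(succ(5), empty), x := succ(h(succ(5), empty)).
MGU = { x2 -> h(succ(5), empty), x -> succ(h(succ(5), empty)), p -> succ(5), s -> succ(5) }, so x2 -> h(succ(5), empty).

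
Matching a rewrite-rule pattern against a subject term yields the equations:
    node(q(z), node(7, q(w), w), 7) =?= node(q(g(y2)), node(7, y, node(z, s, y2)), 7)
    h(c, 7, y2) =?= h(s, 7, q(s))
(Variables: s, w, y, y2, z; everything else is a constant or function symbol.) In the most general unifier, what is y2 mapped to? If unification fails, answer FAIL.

q(c)

Decompose node/3: q(z) =?= q(g(y2)),  node(7, q(w), w) =?= node(7, y, node(z, s, y2)),  7 =?= 7.
Decompose q/1: z =?= g(y2).
Bind z := g(y2); substituting into the one remaining equation that mentions z gives: node(7, q(w), w) =?= node(7, y, node(g(y2), s, y2)).
Decompose node/3: 7 =?= 7,  q(w) =?= y,  w =?= node(g(y2), s, y2).
Delete trivial equation 7 =?= 7.
Bind y := q(w); no other remaining equation mentions y.
Bind w := node(g(y2), s, y2); no other remaining equation mentions w. Substituting into the earlier binding gives y := q(node(g(y2), s, y2)).
Delete trivial equation 7 =?= 7.
Decompose h/3: c =?= s,  7 =?= 7,  y2 =?= q(s).
Bind s := c; substituting into the one remaining equation that mentions s gives: y2 =?= q(c). Substituting into the earlier bindings gives y := q(node(g(y2), c, y2)), w := node(g(y2), c, y2).
Delete trivial equation 7 =?= 7.
Bind y2 := q(c). Substituting into the earlier bindings gives z := g(q(c)), y := q(node(g(q(c)), c, q(c))), w := node(g(q(c)), c, q(c)).
MGU = { z := g(q(c)), y := q(node(g(q(c)), c, q(c))), w := node(g(q(c)), c, q(c)), s := c, y2 := q(c) }, so y2 := q(c).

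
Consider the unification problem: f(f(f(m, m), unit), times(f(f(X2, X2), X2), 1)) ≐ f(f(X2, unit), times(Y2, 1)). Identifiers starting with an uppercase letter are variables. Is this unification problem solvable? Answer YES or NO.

Decompose f/2: f(f(m, m), unit) ≐ f(X2, unit),  times(f(f(X2, X2), X2), 1) ≐ times(Y2, 1).
Decompose f/2: f(m, m) ≐ X2,  unit ≐ unit.
Bind X2 := f(m, m); substituting into the one remaining equation that mentions X2 gives: times(f(f(f(m, m), f(m, m)), f(m, m)), 1) ≐ times(Y2, 1).
Delete trivial equation unit ≐ unit.
Decompose times/2: f(f(f(m, m), f(m, m)), f(m, m)) ≐ Y2,  1 ≐ 1.
Bind Y2 := f(f(f(m, m), f(m, m)), f(m, m)); no other remaining equation mentions Y2.
Delete trivial equation 1 ≐ 1.
No equations remain and no clash or occurs-check failure arose, so a unifier exists.

YES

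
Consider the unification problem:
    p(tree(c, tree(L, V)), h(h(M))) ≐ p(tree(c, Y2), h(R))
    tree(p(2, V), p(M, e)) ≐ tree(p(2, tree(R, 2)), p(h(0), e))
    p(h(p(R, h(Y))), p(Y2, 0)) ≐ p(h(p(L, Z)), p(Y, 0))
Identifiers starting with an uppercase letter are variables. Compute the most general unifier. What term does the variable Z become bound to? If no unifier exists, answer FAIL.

h(tree(h(h(0)), tree(h(h(0)), 2)))

Decompose p/2: tree(c, tree(L, V)) ≐ tree(c, Y2),  h(h(M)) ≐ h(R).
Decompose tree/2: c ≐ c,  tree(L, V) ≐ Y2.
Delete trivial equation c ≐ c.
Bind Y2 := tree(L, V); substituting into the one remaining equation that mentions Y2 gives: p(h(p(R, h(Y))), p(tree(L, V), 0)) ≐ p(h(p(L, Z)), p(Y, 0)).
Decompose h/1: h(M) ≐ R.
Bind R := h(M); substituting into the remaining equations gives: tree(p(2, V), p(M, e)) ≐ tree(p(2, tree(h(M), 2)), p(h(0), e)),  p(h(p(h(M), h(Y))), p(tree(L, V), 0)) ≐ p(h(p(L, Z)), p(Y, 0)).
Decompose tree/2: p(2, V) ≐ p(2, tree(h(M), 2)),  p(M, e) ≐ p(h(0), e).
Decompose p/2: 2 ≐ 2,  V ≐ tree(h(M), 2).
Delete trivial equation 2 ≐ 2.
Bind V := tree(h(M), 2); substituting into the one remaining equation that mentions V gives: p(h(p(h(M), h(Y))), p(tree(L, tree(h(M), 2)), 0)) ≐ p(h(p(L, Z)), p(Y, 0)). Substituting into the earlier binding gives Y2 := tree(L, tree(h(M), 2)).
Decompose p/2: M ≐ h(0),  e ≐ e.
Bind M := h(0); substituting into the one remaining equation that mentions M gives: p(h(p(h(h(0)), h(Y))), p(tree(L, tree(h(h(0)), 2)), 0)) ≐ p(h(p(L, Z)), p(Y, 0)). Substituting into the earlier bindings gives Y2 := tree(L, tree(h(h(0)), 2)), R := h(h(0)), V := tree(h(h(0)), 2).
Delete trivial equation e ≐ e.
Decompose p/2: h(p(h(h(0)), h(Y))) ≐ h(p(L, Z)),  p(tree(L, tree(h(h(0)), 2)), 0) ≐ p(Y, 0).
Decompose h/1: p(h(h(0)), h(Y)) ≐ p(L, Z).
Decompose p/2: h(h(0)) ≐ L,  h(Y) ≐ Z.
Bind L := h(h(0)); substituting into the one remaining equation that mentions L gives: p(tree(h(h(0)), tree(h(h(0)), 2)), 0) ≐ p(Y, 0). Substituting into the earlier binding gives Y2 := tree(h(h(0)), tree(h(h(0)), 2)).
Bind Z := h(Y); no other remaining equation mentions Z.
Decompose p/2: tree(h(h(0)), tree(h(h(0)), 2)) ≐ Y,  0 ≐ 0.
Bind Y := tree(h(h(0)), tree(h(h(0)), 2)); no other remaining equation mentions Y. Substituting into the earlier binding gives Z := h(tree(h(h(0)), tree(h(h(0)), 2))).
Delete trivial equation 0 ≐ 0.
MGU = { Y2 ↦ tree(h(h(0)), tree(h(h(0)), 2)), R ↦ h(h(0)), V ↦ tree(h(h(0)), 2), M ↦ h(0), L ↦ h(h(0)), Z ↦ h(tree(h(h(0)), tree(h(h(0)), 2))), Y ↦ tree(h(h(0)), tree(h(h(0)), 2)) }, so Z ↦ h(tree(h(h(0)), tree(h(h(0)), 2))).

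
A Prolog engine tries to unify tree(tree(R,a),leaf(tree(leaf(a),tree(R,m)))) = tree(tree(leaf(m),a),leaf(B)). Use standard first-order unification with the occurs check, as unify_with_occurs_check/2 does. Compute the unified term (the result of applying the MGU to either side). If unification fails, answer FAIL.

Decompose tree/2: tree(R,a) = tree(leaf(m),a),  leaf(tree(leaf(a),tree(R,m))) = leaf(B).
Decompose tree/2: R = leaf(m),  a = a.
Bind R := leaf(m); substituting into the one remaining equation that mentions R gives: leaf(tree(leaf(a),tree(leaf(m),m))) = leaf(B).
Delete trivial equation a = a.
Decompose leaf/1: tree(leaf(a),tree(leaf(m),m)) = B.
Bind B := tree(leaf(a),tree(leaf(m),m)).
Applying the MGU to either side gives tree(tree(leaf(m),a),leaf(tree(leaf(a),tree(leaf(m),m)))).

tree(tree(leaf(m),a),leaf(tree(leaf(a),tree(leaf(m),m))))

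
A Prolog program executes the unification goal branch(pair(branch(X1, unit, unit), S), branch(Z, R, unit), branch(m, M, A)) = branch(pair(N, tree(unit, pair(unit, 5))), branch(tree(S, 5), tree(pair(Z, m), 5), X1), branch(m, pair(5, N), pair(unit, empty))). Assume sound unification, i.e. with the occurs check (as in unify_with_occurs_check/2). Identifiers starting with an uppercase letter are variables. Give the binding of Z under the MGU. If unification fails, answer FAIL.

tree(tree(unit, pair(unit, 5)), 5)

Decompose branch/3: pair(branch(X1, unit, unit), S) = pair(N, tree(unit, pair(unit, 5))),  branch(Z, R, unit) = branch(tree(S, 5), tree(pair(Z, m), 5), X1),  branch(m, M, A) = branch(m, pair(5, N), pair(unit, empty)).
Decompose pair/2: branch(X1, unit, unit) = N,  S = tree(unit, pair(unit, 5)).
Bind N := branch(X1, unit, unit); substituting into the one remaining equation that mentions N gives: branch(m, M, A) = branch(m, pair(5, branch(X1, unit, unit)), pair(unit, empty)).
Bind S := tree(unit, pair(unit, 5)); substituting into the one remaining equation that mentions S gives: branch(Z, R, unit) = branch(tree(tree(unit, pair(unit, 5)), 5), tree(pair(Z, m), 5), X1).
Decompose branch/3: Z = tree(tree(unit, pair(unit, 5)), 5),  R = tree(pair(Z, m), 5),  unit = X1.
Bind Z := tree(tree(unit, pair(unit, 5)), 5); substituting into the one remaining equation that mentions Z gives: R = tree(pair(tree(tree(unit, pair(unit, 5)), 5), m), 5).
Bind R := tree(pair(tree(tree(unit, pair(unit, 5)), 5), m), 5); no other remaining equation mentions R.
Bind X1 := unit; substituting into the remaining equation gives: branch(m, M, A) = branch(m, pair(5, branch(unit, unit, unit)), pair(unit, empty)). Substituting into the earlier binding gives N := branch(unit, unit, unit).
Decompose branch/3: m = m,  M = pair(5, branch(unit, unit, unit)),  A = pair(unit, empty).
Delete trivial equation m = m.
Bind M := pair(5, branch(unit, unit, unit)); no other remaining equation mentions M.
Bind A := pair(unit, empty).
MGU = { N = branch(unit, unit, unit), S = tree(unit, pair(unit, 5)), Z = tree(tree(unit, pair(unit, 5)), 5), R = tree(pair(tree(tree(unit, pair(unit, 5)), 5), m), 5), X1 = unit, M = pair(5, branch(unit, unit, unit)), A = pair(unit, empty) }, so Z = tree(tree(unit, pair(unit, 5)), 5).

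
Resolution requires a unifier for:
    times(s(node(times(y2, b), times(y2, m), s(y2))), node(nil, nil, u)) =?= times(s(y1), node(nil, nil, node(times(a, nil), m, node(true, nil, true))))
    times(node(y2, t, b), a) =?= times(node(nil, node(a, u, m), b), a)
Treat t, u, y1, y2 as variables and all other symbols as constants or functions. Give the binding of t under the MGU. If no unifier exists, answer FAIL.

Decompose times/2: s(node(times(y2, b), times(y2, m), s(y2))) =?= s(y1),  node(nil, nil, u) =?= node(nil, nil, node(times(a, nil), m, node(true, nil, true))).
Decompose s/1: node(times(y2, b), times(y2, m), s(y2)) =?= y1.
Bind y1 := node(times(y2, b), times(y2, m), s(y2)); no other remaining equation mentions y1.
Decompose node/3: nil =?= nil,  nil =?= nil,  u =?= node(times(a, nil), m, node(true, nil, true)).
Delete trivial equation nil =?= nil.
Delete trivial equation nil =?= nil.
Bind u := node(times(a, nil), m, node(true, nil, true)); substituting into the remaining equation gives: times(node(y2, t, b), a) =?= times(node(nil, node(a, node(times(a, nil), m, node(true, nil, true)), m), b), a).
Decompose times/2: node(y2, t, b) =?= node(nil, node(a, node(times(a, nil), m, node(true, nil, true)), m), b),  a =?= a.
Decompose node/3: y2 =?= nil,  t =?= node(a, node(times(a, nil), m, node(true, nil, true)), m),  b =?= b.
Bind y2 := nil; no other remaining equation mentions y2. Substituting into the earlier binding gives y1 := node(times(nil, b), times(nil, m), s(nil)).
Bind t := node(a, node(times(a, nil), m, node(true, nil, true)), m); no other remaining equation mentions t.
Delete trivial equation b =?= b.
Delete trivial equation a =?= a.
MGU = { y1 ↦ node(times(nil, b), times(nil, m), s(nil)), u ↦ node(times(a, nil), m, node(true, nil, true)), y2 ↦ nil, t ↦ node(a, node(times(a, nil), m, node(true, nil, true)), m) }, so t ↦ node(a, node(times(a, nil), m, node(true, nil, true)), m).

node(a, node(times(a, nil), m, node(true, nil, true)), m)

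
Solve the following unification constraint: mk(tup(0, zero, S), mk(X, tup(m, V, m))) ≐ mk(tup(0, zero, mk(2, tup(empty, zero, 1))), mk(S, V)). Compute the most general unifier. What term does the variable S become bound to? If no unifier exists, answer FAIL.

Decompose mk/2: tup(0, zero, S) ≐ tup(0, zero, mk(2, tup(empty, zero, 1))),  mk(X, tup(m, V, m)) ≐ mk(S, V).
Decompose tup/3: 0 ≐ 0,  zero ≐ zero,  S ≐ mk(2, tup(empty, zero, 1)).
Delete trivial equation 0 ≐ 0.
Delete trivial equation zero ≐ zero.
Bind S := mk(2, tup(empty, zero, 1)); substituting into the remaining equation gives: mk(X, tup(m, V, m)) ≐ mk(mk(2, tup(empty, zero, 1)), V).
Decompose mk/2: X ≐ mk(2, tup(empty, zero, 1)),  tup(m, V, m) ≐ V.
Bind X := mk(2, tup(empty, zero, 1)); no other remaining equation mentions X.
Occurs check fails: V occurs in tup(m, V, m); the equation V ≐ tup(m, V, m) has no finite solution.

FAIL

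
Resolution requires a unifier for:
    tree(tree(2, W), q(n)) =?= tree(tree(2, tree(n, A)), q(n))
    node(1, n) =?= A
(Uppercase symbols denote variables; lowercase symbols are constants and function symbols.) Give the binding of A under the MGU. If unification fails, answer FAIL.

node(1, n)

Decompose tree/2: tree(2, W) =?= tree(2, tree(n, A)),  q(n) =?= q(n).
Decompose tree/2: 2 =?= 2,  W =?= tree(n, A).
Delete trivial equation 2 =?= 2.
Bind W := tree(n, A); no other remaining equation mentions W.
Delete trivial equation q(n) =?= q(n).
Bind A := node(1, n). Substituting into the earlier binding gives W := tree(n, node(1, n)).
MGU = { W -> tree(n, node(1, n)), A -> node(1, n) }, so A -> node(1, n).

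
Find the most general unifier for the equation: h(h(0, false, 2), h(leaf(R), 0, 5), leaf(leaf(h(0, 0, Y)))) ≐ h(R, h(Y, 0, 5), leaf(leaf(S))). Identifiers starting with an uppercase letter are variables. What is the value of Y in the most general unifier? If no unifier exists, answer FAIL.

Decompose h/3: h(0, false, 2) ≐ R,  h(leaf(R), 0, 5) ≐ h(Y, 0, 5),  leaf(leaf(h(0, 0, Y))) ≐ leaf(leaf(S)).
Bind R := h(0, false, 2); substituting into the one remaining equation that mentions R gives: h(leaf(h(0, false, 2)), 0, 5) ≐ h(Y, 0, 5).
Decompose h/3: leaf(h(0, false, 2)) ≐ Y,  0 ≐ 0,  5 ≐ 5.
Bind Y := leaf(h(0, false, 2)); substituting into the one remaining equation that mentions Y gives: leaf(leaf(h(0, 0, leaf(h(0, false, 2))))) ≐ leaf(leaf(S)).
Delete trivial equation 0 ≐ 0.
Delete trivial equation 5 ≐ 5.
Decompose leaf/1: leaf(h(0, 0, leaf(h(0, false, 2)))) ≐ leaf(S).
Decompose leaf/1: h(0, 0, leaf(h(0, false, 2))) ≐ S.
Bind S := h(0, 0, leaf(h(0, false, 2))).
MGU = { R -> h(0, false, 2), Y -> leaf(h(0, false, 2)), S -> h(0, 0, leaf(h(0, false, 2))) }, so Y -> leaf(h(0, false, 2)).

leaf(h(0, false, 2))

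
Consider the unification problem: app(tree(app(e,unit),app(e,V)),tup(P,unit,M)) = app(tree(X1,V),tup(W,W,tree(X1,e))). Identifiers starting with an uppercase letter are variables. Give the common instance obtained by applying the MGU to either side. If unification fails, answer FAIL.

Decompose app/2: tree(app(e,unit),app(e,V)) = tree(X1,V),  tup(P,unit,M) = tup(W,W,tree(X1,e)).
Decompose tree/2: app(e,unit) = X1,  app(e,V) = V.
Bind X1 := app(e,unit); substituting into the one remaining equation that mentions X1 gives: tup(P,unit,M) = tup(W,W,tree(app(e,unit),e)).
Occurs check fails: V occurs in app(e,V); the equation V = app(e,V) has no finite solution.

FAIL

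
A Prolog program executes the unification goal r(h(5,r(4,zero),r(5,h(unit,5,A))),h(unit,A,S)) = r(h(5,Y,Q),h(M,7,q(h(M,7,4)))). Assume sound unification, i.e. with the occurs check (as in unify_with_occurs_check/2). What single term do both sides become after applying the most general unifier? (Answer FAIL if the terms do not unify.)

Decompose r/2: h(5,r(4,zero),r(5,h(unit,5,A))) = h(5,Y,Q),  h(unit,A,S) = h(M,7,q(h(M,7,4))).
Decompose h/3: 5 = 5,  r(4,zero) = Y,  r(5,h(unit,5,A)) = Q.
Delete trivial equation 5 = 5.
Bind Y := r(4,zero); no other remaining equation mentions Y.
Bind Q := r(5,h(unit,5,A)); no other remaining equation mentions Q.
Decompose h/3: unit = M,  A = 7,  S = q(h(M,7,4)).
Bind M := unit; substituting into the one remaining equation that mentions M gives: S = q(h(unit,7,4)).
Bind A := 7; no other remaining equation mentions A. Substituting into the earlier binding gives Q := r(5,h(unit,5,7)).
Bind S := q(h(unit,7,4)).
Applying the MGU to either side gives r(h(5,r(4,zero),r(5,h(unit,5,7))),h(unit,7,q(h(unit,7,4)))).

r(h(5,r(4,zero),r(5,h(unit,5,7))),h(unit,7,q(h(unit,7,4))))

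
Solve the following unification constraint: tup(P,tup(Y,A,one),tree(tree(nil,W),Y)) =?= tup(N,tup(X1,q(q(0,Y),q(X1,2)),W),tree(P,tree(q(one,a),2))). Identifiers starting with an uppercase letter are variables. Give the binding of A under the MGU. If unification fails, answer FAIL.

Decompose tup/3: P =?= N,  tup(Y,A,one) =?= tup(X1,q(q(0,Y),q(X1,2)),W),  tree(tree(nil,W),Y) =?= tree(P,tree(q(one,a),2)).
Bind P := N; substituting into the one remaining equation that mentions P gives: tree(tree(nil,W),Y) =?= tree(N,tree(q(one,a),2)).
Decompose tup/3: Y =?= X1,  A =?= q(q(0,Y),q(X1,2)),  one =?= W.
Bind Y := X1; substituting into the 2 remaining equations that mention Y gives: A =?= q(q(0,X1),q(X1,2)),  tree(tree(nil,W),X1) =?= tree(N,tree(q(one,a),2)).
Bind A := q(q(0,X1),q(X1,2)); no other remaining equation mentions A.
Bind W := one; substituting into the remaining equation gives: tree(tree(nil,one),X1) =?= tree(N,tree(q(one,a),2)).
Decompose tree/2: tree(nil,one) =?= N,  X1 =?= tree(q(one,a),2).
Bind N := tree(nil,one); no other remaining equation mentions N. Substituting into the earlier binding gives P := tree(nil,one).
Bind X1 := tree(q(one,a),2). Substituting into the earlier bindings gives Y := tree(q(one,a),2), A := q(q(0,tree(q(one,a),2)),q(tree(q(one,a),2),2)).
MGU = { P -> tree(nil,one), Y -> tree(q(one,a),2), A -> q(q(0,tree(q(one,a),2)),q(tree(q(one,a),2),2)), W -> one, N -> tree(nil,one), X1 -> tree(q(one,a),2) }, so A -> q(q(0,tree(q(one,a),2)),q(tree(q(one,a),2),2)).

q(q(0,tree(q(one,a),2)),q(tree(q(one,a),2),2))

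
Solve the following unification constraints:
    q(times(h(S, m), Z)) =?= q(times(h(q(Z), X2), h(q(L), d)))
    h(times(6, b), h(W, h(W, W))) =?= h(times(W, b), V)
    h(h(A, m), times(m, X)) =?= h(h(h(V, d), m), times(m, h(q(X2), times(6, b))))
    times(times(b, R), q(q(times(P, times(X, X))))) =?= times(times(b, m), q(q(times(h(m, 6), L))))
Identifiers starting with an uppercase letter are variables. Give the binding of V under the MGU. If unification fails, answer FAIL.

Decompose q/1: times(h(S, m), Z) =?= times(h(q(Z), X2), h(q(L), d)).
Decompose times/2: h(S, m) =?= h(q(Z), X2),  Z =?= h(q(L), d).
Decompose h/2: S =?= q(Z),  m =?= X2.
Bind S := q(Z); no other remaining equation mentions S.
Bind X2 := m; substituting into the one remaining equation that mentions X2 gives: h(h(A, m), times(m, X)) =?= h(h(h(V, d), m), times(m, h(q(m), times(6, b)))).
Bind Z := h(q(L), d); no other remaining equation mentions Z. Substituting into the earlier binding gives S := q(h(q(L), d)).
Decompose h/2: times(6, b) =?= times(W, b),  h(W, h(W, W)) =?= V.
Decompose times/2: 6 =?= W,  b =?= b.
Bind W := 6; substituting into the one remaining equation that mentions W gives: h(6, h(6, 6)) =?= V.
Delete trivial equation b =?= b.
Bind V := h(6, h(6, 6)); substituting into the one remaining equation that mentions V gives: h(h(A, m), times(m, X)) =?= h(h(h(h(6, h(6, 6)), d), m), times(m, h(q(m), times(6, b)))).
Decompose h/2: h(A, m) =?= h(h(h(6, h(6, 6)), d), m),  times(m, X) =?= times(m, h(q(m), times(6, b))).
Decompose h/2: A =?= h(h(6, h(6, 6)), d),  m =?= m.
Bind A := h(h(6, h(6, 6)), d); no other remaining equation mentions A.
Delete trivial equation m =?= m.
Decompose times/2: m =?= m,  X =?= h(q(m), times(6, b)).
Delete trivial equation m =?= m.
Bind X := h(q(m), times(6, b)); substituting into the remaining equation gives: times(times(b, R), q(q(times(P, times(h(q(m), times(6, b)), h(q(m), times(6, b))))))) =?= times(times(b, m), q(q(times(h(m, 6), L)))).
Decompose times/2: times(b, R) =?= times(b, m),  q(q(times(P, times(h(q(m), times(6, b)), h(q(m), times(6, b)))))) =?= q(q(times(h(m, 6), L))).
Decompose times/2: b =?= b,  R =?= m.
Delete trivial equation b =?= b.
Bind R := m; no other remaining equation mentions R.
Decompose q/1: q(times(P, times(h(q(m), times(6, b)), h(q(m), times(6, b))))) =?= q(times(h(m, 6), L)).
Decompose q/1: times(P, times(h(q(m), times(6, b)), h(q(m), times(6, b)))) =?= times(h(m, 6), L).
Decompose times/2: P =?= h(m, 6),  times(h(q(m), times(6, b)), h(q(m), times(6, b))) =?= L.
Bind P := h(m, 6); no other remaining equation mentions P.
Bind L := times(h(q(m), times(6, b)), h(q(m), times(6, b))). Substituting into the earlier bindings gives S := q(h(q(times(h(q(m), times(6, b)), h(q(m), times(6, b)))), d)), Z := h(q(times(h(q(m), times(6, b)), h(q(m), times(6, b)))), d).
MGU = { S ↦ q(h(q(times(h(q(m), times(6, b)), h(q(m), times(6, b)))), d)), X2 ↦ m, Z ↦ h(q(times(h(q(m), times(6, b)), h(q(m), times(6, b)))), d), W ↦ 6, V ↦ h(6, h(6, 6)), A ↦ h(h(6, h(6, 6)), d), X ↦ h(q(m), times(6, b)), R ↦ m, P ↦ h(m, 6), L ↦ times(h(q(m), times(6, b)), h(q(m), times(6, b))) }, so V ↦ h(6, h(6, 6)).

h(6, h(6, 6))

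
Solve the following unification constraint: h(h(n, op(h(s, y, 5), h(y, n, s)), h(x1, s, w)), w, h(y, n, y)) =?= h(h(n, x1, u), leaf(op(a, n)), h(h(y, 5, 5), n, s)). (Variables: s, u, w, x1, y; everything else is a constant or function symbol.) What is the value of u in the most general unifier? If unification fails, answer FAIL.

FAIL

Decompose h/3: h(n, op(h(s, y, 5), h(y, n, s)), h(x1, s, w)) =?= h(n, x1, u),  w =?= leaf(op(a, n)),  h(y, n, y) =?= h(h(y, 5, 5), n, s).
Decompose h/3: n =?= n,  op(h(s, y, 5), h(y, n, s)) =?= x1,  h(x1, s, w) =?= u.
Delete trivial equation n =?= n.
Bind x1 := op(h(s, y, 5), h(y, n, s)); substituting into the one remaining equation that mentions x1 gives: h(op(h(s, y, 5), h(y, n, s)), s, w) =?= u.
Bind u := h(op(h(s, y, 5), h(y, n, s)), s, w); no other remaining equation mentions u.
Bind w := leaf(op(a, n)); no other remaining equation mentions w. Substituting into the earlier binding gives u := h(op(h(s, y, 5), h(y, n, s)), s, leaf(op(a, n))).
Decompose h/3: y =?= h(y, 5, 5),  n =?= n,  y =?= s.
Occurs check fails: y occurs in h(y, 5, 5); the equation y =?= h(y, 5, 5) has no finite solution.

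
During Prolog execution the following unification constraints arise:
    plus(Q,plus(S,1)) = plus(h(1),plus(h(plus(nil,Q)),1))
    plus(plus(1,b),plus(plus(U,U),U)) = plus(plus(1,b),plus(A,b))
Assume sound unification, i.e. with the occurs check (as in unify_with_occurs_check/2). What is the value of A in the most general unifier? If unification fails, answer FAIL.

Decompose plus/2: Q = h(1),  plus(S,1) = plus(h(plus(nil,Q)),1).
Bind Q := h(1); substituting into the one remaining equation that mentions Q gives: plus(S,1) = plus(h(plus(nil,h(1))),1).
Decompose plus/2: S = h(plus(nil,h(1))),  1 = 1.
Bind S := h(plus(nil,h(1))); no other remaining equation mentions S.
Delete trivial equation 1 = 1.
Decompose plus/2: plus(1,b) = plus(1,b),  plus(plus(U,U),U) = plus(A,b).
Delete trivial equation plus(1,b) = plus(1,b).
Decompose plus/2: plus(U,U) = A,  U = b.
Bind A := plus(U,U); no other remaining equation mentions A.
Bind U := b. Substituting into the earlier binding gives A := plus(b,b).
MGU = { Q = h(1), S = h(plus(nil,h(1))), A = plus(b,b), U = b }, so A = plus(b,b).

plus(b,b)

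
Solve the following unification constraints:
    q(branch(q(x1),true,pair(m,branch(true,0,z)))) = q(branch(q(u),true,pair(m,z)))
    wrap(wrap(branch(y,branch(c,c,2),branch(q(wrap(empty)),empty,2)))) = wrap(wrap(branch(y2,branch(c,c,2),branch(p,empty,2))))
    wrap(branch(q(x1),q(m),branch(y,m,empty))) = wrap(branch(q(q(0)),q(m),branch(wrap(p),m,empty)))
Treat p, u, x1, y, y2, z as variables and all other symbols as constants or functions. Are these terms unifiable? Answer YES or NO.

Decompose q/1: branch(q(x1),true,pair(m,branch(true,0,z))) = branch(q(u),true,pair(m,z)).
Decompose branch/3: q(x1) = q(u),  true = true,  pair(m,branch(true,0,z)) = pair(m,z).
Decompose q/1: x1 = u.
Bind x1 := u; substituting into the one remaining equation that mentions x1 gives: wrap(branch(q(u),q(m),branch(y,m,empty))) = wrap(branch(q(q(0)),q(m),branch(wrap(p),m,empty))).
Delete trivial equation true = true.
Decompose pair/2: m = m,  branch(true,0,z) = z.
Delete trivial equation m = m.
Occurs check fails: z occurs in branch(true,0,z); the equation z = branch(true,0,z) has no finite solution.

NO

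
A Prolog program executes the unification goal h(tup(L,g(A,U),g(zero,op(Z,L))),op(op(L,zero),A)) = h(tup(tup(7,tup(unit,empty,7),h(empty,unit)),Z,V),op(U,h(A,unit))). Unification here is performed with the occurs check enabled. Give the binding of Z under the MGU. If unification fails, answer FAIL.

FAIL

Decompose h/2: tup(L,g(A,U),g(zero,op(Z,L))) = tup(tup(7,tup(unit,empty,7),h(empty,unit)),Z,V),  op(op(L,zero),A) = op(U,h(A,unit)).
Decompose tup/3: L = tup(7,tup(unit,empty,7),h(empty,unit)),  g(A,U) = Z,  g(zero,op(Z,L)) = V.
Bind L := tup(7,tup(unit,empty,7),h(empty,unit)); substituting into the 2 remaining equations that mention L gives: g(zero,op(Z,tup(7,tup(unit,empty,7),h(empty,unit)))) = V,  op(op(tup(7,tup(unit,empty,7),h(empty,unit)),zero),A) = op(U,h(A,unit)).
Bind Z := g(A,U); substituting into the one remaining equation that mentions Z gives: g(zero,op(g(A,U),tup(7,tup(unit,empty,7),h(empty,unit)))) = V.
Bind V := g(zero,op(g(A,U),tup(7,tup(unit,empty,7),h(empty,unit)))); no other remaining equation mentions V.
Decompose op/2: op(tup(7,tup(unit,empty,7),h(empty,unit)),zero) = U,  A = h(A,unit).
Bind U := op(tup(7,tup(unit,empty,7),h(empty,unit)),zero); no other remaining equation mentions U. Substituting into the earlier bindings gives Z := g(A,op(tup(7,tup(unit,empty,7),h(empty,unit)),zero)), V := g(zero,op(g(A,op(tup(7,tup(unit,empty,7),h(empty,unit)),zero)),tup(7,tup(unit,empty,7),h(empty,unit)))).
Occurs check fails: A occurs in h(A,unit); the equation A = h(A,unit) has no finite solution.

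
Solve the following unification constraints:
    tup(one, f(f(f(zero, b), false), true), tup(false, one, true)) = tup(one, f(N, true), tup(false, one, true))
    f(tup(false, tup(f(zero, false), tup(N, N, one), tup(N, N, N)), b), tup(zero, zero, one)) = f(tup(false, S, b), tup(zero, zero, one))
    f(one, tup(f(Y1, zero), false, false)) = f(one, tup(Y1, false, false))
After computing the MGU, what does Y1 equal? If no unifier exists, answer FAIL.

FAIL

Decompose tup/3: one = one,  f(f(f(zero, b), false), true) = f(N, true),  tup(false, one, true) = tup(false, one, true).
Delete trivial equation one = one.
Decompose f/2: f(f(zero, b), false) = N,  true = true.
Bind N := f(f(zero, b), false); substituting into the one remaining equation that mentions N gives: f(tup(false, tup(f(zero, false), tup(f(f(zero, b), false), f(f(zero, b), false), one), tup(f(f(zero, b), false), f(f(zero, b), false), f(f(zero, b), false))), b), tup(zero, zero, one)) = f(tup(false, S, b), tup(zero, zero, one)).
Delete trivial equation true = true.
Delete trivial equation tup(false, one, true) = tup(false, one, true).
Decompose f/2: tup(false, tup(f(zero, false), tup(f(f(zero, b), false), f(f(zero, b), false), one), tup(f(f(zero, b), false), f(f(zero, b), false), f(f(zero, b), false))), b) = tup(false, S, b),  tup(zero, zero, one) = tup(zero, zero, one).
Decompose tup/3: false = false,  tup(f(zero, false), tup(f(f(zero, b), false), f(f(zero, b), false), one), tup(f(f(zero, b), false), f(f(zero, b), false), f(f(zero, b), false))) = S,  b = b.
Delete trivial equation false = false.
Bind S := tup(f(zero, false), tup(f(f(zero, b), false), f(f(zero, b), false), one), tup(f(f(zero, b), false), f(f(zero, b), false), f(f(zero, b), false))); no other remaining equation mentions S.
Delete trivial equation b = b.
Delete trivial equation tup(zero, zero, one) = tup(zero, zero, one).
Decompose f/2: one = one,  tup(f(Y1, zero), false, false) = tup(Y1, false, false).
Delete trivial equation one = one.
Decompose tup/3: f(Y1, zero) = Y1,  false = false,  false = false.
Occurs check fails: Y1 occurs in f(Y1, zero); the equation Y1 = f(Y1, zero) has no finite solution.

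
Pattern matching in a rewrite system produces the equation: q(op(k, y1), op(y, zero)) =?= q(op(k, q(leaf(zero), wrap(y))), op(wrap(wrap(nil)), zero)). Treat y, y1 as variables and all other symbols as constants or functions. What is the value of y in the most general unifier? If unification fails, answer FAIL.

wrap(wrap(nil))

Decompose q/2: op(k, y1) =?= op(k, q(leaf(zero), wrap(y))),  op(y, zero) =?= op(wrap(wrap(nil)), zero).
Decompose op/2: k =?= k,  y1 =?= q(leaf(zero), wrap(y)).
Delete trivial equation k =?= k.
Bind y1 := q(leaf(zero), wrap(y)); no other remaining equation mentions y1.
Decompose op/2: y =?= wrap(wrap(nil)),  zero =?= zero.
Bind y := wrap(wrap(nil)); no other remaining equation mentions y. Substituting into the earlier binding gives y1 := q(leaf(zero), wrap(wrap(wrap(nil)))).
Delete trivial equation zero =?= zero.
MGU = { y1 ↦ q(leaf(zero), wrap(wrap(wrap(nil)))), y ↦ wrap(wrap(nil)) }, so y ↦ wrap(wrap(nil)).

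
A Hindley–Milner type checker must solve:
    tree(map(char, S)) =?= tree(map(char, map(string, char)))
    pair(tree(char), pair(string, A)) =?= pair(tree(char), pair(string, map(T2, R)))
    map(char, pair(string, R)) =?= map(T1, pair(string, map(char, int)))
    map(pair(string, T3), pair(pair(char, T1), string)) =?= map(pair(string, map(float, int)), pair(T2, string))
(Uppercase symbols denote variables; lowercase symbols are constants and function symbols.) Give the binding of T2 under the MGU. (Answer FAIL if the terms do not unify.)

pair(char, char)

Decompose tree/1: map(char, S) =?= map(char, map(string, char)).
Decompose map/2: char =?= char,  S =?= map(string, char).
Delete trivial equation char =?= char.
Bind S := map(string, char); no other remaining equation mentions S.
Decompose pair/2: tree(char) =?= tree(char),  pair(string, A) =?= pair(string, map(T2, R)).
Delete trivial equation tree(char) =?= tree(char).
Decompose pair/2: string =?= string,  A =?= map(T2, R).
Delete trivial equation string =?= string.
Bind A := map(T2, R); no other remaining equation mentions A.
Decompose map/2: char =?= T1,  pair(string, R) =?= pair(string, map(char, int)).
Bind T1 := char; substituting into the one remaining equation that mentions T1 gives: map(pair(string, T3), pair(pair(char, char), string)) =?= map(pair(string, map(float, int)), pair(T2, string)).
Decompose pair/2: string =?= string,  R =?= map(char, int).
Delete trivial equation string =?= string.
Bind R := map(char, int); no other remaining equation mentions R. Substituting into the earlier binding gives A := map(T2, map(char, int)).
Decompose map/2: pair(string, T3) =?= pair(string, map(float, int)),  pair(pair(char, char), string) =?= pair(T2, string).
Decompose pair/2: string =?= string,  T3 =?= map(float, int).
Delete trivial equation string =?= string.
Bind T3 := map(float, int); no other remaining equation mentions T3.
Decompose pair/2: pair(char, char) =?= T2,  string =?= string.
Bind T2 := pair(char, char); no other remaining equation mentions T2. Substituting into the earlier binding gives A := map(pair(char, char), map(char, int)).
Delete trivial equation string =?= string.
MGU = { S := map(string, char), A := map(pair(char, char), map(char, int)), T1 := char, R := map(char, int), T3 := map(float, int), T2 := pair(char, char) }, so T2 := pair(char, char).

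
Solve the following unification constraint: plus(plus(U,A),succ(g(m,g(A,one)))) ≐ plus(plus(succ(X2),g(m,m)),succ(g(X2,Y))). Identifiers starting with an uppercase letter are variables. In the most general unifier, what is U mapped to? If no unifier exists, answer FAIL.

succ(m)

Decompose plus/2: plus(U,A) ≐ plus(succ(X2),g(m,m)),  succ(g(m,g(A,one))) ≐ succ(g(X2,Y)).
Decompose plus/2: U ≐ succ(X2),  A ≐ g(m,m).
Bind U := succ(X2); no other remaining equation mentions U.
Bind A := g(m,m); substituting into the remaining equation gives: succ(g(m,g(g(m,m),one))) ≐ succ(g(X2,Y)).
Decompose succ/1: g(m,g(g(m,m),one)) ≐ g(X2,Y).
Decompose g/2: m ≐ X2,  g(g(m,m),one) ≐ Y.
Bind X2 := m; no other remaining equation mentions X2. Substituting into the earlier binding gives U := succ(m).
Bind Y := g(g(m,m),one).
MGU = { U := succ(m), A := g(m,m), X2 := m, Y := g(g(m,m),one) }, so U := succ(m).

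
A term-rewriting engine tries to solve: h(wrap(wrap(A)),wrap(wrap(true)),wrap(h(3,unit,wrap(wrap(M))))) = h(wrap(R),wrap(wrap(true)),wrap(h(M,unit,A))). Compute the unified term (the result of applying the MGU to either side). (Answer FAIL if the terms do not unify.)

Decompose h/3: wrap(wrap(A)) = wrap(R),  wrap(wrap(true)) = wrap(wrap(true)),  wrap(h(3,unit,wrap(wrap(M)))) = wrap(h(M,unit,A)).
Decompose wrap/1: wrap(A) = R.
Bind R := wrap(A); no other remaining equation mentions R.
Delete trivial equation wrap(wrap(true)) = wrap(wrap(true)).
Decompose wrap/1: h(3,unit,wrap(wrap(M))) = h(M,unit,A).
Decompose h/3: 3 = M,  unit = unit,  wrap(wrap(M)) = A.
Bind M := 3; substituting into the one remaining equation that mentions M gives: wrap(wrap(3)) = A.
Delete trivial equation unit = unit.
Bind A := wrap(wrap(3)). Substituting into the earlier binding gives R := wrap(wrap(wrap(3))).
Applying the MGU to either side gives h(wrap(wrap(wrap(wrap(3)))),wrap(wrap(true)),wrap(h(3,unit,wrap(wrap(3))))).

h(wrap(wrap(wrap(wrap(3)))),wrap(wrap(true)),wrap(h(3,unit,wrap(wrap(3)))))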